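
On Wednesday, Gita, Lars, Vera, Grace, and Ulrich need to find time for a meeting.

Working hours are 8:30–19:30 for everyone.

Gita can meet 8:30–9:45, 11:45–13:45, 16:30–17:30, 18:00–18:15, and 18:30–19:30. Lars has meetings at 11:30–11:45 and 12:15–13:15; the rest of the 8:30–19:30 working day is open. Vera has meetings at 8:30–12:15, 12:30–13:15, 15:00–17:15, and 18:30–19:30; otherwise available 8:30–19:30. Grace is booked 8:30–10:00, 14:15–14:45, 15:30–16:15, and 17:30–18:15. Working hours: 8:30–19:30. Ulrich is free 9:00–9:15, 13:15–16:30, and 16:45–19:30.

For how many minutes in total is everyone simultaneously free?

Lars free within 08:30–19:30: 08:30–11:30, 11:45–12:15, 13:15–19:30.
Vera free within 08:30–19:30: 12:15–12:30, 13:15–15:00, 17:15–18:30.
Grace free within 08:30–19:30: 10:00–14:15, 14:45–15:30, 16:15–17:30, 18:15–19:30.
Gita ∩ Lars: 08:30–09:45, 11:45–12:15, 13:15–13:45, 16:30–17:30, 18:00–18:15, 18:30–19:30.
Gita ∩ Lars ∩ Vera: 13:15–13:45, 17:15–17:30, 18:00–18:15.
Gita ∩ Lars ∩ Vera ∩ Grace: 13:15–13:45, 17:15–17:30.
Gita ∩ Lars ∩ Vera ∩ Grace ∩ Ulrich: 13:15–13:45, 17:15–17:30.
Total common minutes: 30 + 15 = 45.

45 minutes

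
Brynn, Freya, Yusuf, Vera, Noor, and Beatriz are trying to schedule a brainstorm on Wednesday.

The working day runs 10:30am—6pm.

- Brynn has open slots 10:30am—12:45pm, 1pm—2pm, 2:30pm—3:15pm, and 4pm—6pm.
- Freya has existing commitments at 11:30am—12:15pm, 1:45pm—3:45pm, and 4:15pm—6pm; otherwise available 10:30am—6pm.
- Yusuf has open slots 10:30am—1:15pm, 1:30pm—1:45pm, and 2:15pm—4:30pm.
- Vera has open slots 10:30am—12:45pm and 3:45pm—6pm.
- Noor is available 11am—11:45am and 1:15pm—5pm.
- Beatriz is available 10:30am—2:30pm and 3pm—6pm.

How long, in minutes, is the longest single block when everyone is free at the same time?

30 minutes

Freya free within 10:30–18:00: 10:30–11:30, 12:15–13:45, 15:45–16:15.
Brynn ∩ Freya: 10:30–11:30, 12:15–12:45, 13:00–13:45, 16:00–16:15.
Brynn ∩ Freya ∩ Yusuf: 10:30–11:30, 12:15–12:45, 13:00–13:15, 13:30–13:45, 16:00–16:15.
Brynn ∩ Freya ∩ Yusuf ∩ Vera: 10:30–11:30, 12:15–12:45, 16:00–16:15.
Brynn ∩ Freya ∩ Yusuf ∩ Vera ∩ Noor: 11:00–11:30, 16:00–16:15.
Brynn ∩ Freya ∩ Yusuf ∩ Vera ∩ Noor ∩ Beatriz: 11:00–11:30, 16:00–16:15.
Common window lengths: 30, 15 min; longest is 30.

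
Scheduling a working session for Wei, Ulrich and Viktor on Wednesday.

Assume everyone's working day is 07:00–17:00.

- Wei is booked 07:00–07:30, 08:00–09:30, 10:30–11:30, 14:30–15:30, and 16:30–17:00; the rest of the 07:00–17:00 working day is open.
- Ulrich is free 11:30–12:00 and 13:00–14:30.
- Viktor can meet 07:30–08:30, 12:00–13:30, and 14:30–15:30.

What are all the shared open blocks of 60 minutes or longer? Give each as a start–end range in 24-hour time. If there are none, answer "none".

none

Wei free within 07:00–17:00: 07:30–08:00, 09:30–10:30, 11:30–14:30, 15:30–16:30.
Wei ∩ Ulrich: 11:30–12:00, 13:00–14:30.
Wei ∩ Ulrich ∩ Viktor: 13:00–13:30.
Windows ≥ 60 min: (none).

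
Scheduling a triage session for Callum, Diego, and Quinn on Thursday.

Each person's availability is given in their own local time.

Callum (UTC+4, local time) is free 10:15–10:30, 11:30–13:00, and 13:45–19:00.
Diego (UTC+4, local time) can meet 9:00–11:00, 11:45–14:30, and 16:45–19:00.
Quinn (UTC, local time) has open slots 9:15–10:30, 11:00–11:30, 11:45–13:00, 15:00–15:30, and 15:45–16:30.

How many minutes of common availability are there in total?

60 minutes

Callum → UTC: 06:15–06:30, 07:30–09:00, 09:45–15:00.
Diego → UTC: 05:00–07:00, 07:45–10:30, 12:45–15:00.
Quinn → UTC: 09:15–10:30, 11:00–11:30, 11:45–13:00, 15:00–15:30, 15:45–16:30.
Callum ∩ Diego: 06:15–06:30, 07:45–09:00, 09:45–10:30, 12:45–15:00.
Callum ∩ Diego ∩ Quinn: 09:45–10:30, 12:45–13:00.
Total common minutes: 45 + 15 = 60.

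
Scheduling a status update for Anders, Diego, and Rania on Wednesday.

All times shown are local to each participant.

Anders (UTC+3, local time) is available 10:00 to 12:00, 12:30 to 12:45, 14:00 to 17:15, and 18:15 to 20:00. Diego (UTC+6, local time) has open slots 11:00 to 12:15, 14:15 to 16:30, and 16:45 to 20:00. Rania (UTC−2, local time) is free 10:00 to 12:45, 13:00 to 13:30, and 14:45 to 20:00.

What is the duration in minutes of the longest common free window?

Anders → UTC: 07:00–09:00, 09:30–09:45, 11:00–14:15, 15:15–17:00.
Diego → UTC: 05:00–06:15, 08:15–10:30, 10:45–14:00.
Rania → UTC: 12:00–14:45, 15:00–15:30, 16:45–22:00.
Anders ∩ Diego: 08:15–09:00, 09:30–09:45, 11:00–14:00.
Anders ∩ Diego ∩ Rania: 12:00–14:00.
Single common window of 120 minutes.

120 minutes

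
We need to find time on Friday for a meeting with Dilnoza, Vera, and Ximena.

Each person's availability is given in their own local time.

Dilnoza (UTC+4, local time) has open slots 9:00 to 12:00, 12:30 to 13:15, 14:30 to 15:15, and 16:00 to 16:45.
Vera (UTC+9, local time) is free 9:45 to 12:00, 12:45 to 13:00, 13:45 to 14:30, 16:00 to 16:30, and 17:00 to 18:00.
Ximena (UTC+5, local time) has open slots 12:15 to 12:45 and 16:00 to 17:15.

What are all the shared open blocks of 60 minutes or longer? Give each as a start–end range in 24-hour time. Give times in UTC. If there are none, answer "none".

none

Dilnoza → UTC: 05:00–08:00, 08:30–09:15, 10:30–11:15, 12:00–12:45.
Vera → UTC: 00:45–03:00, 03:45–04:00, 04:45–05:30, 07:00–07:30, 08:00–09:00.
Ximena → UTC: 07:15–07:45, 11:00–12:15.
Dilnoza ∩ Vera: 05:00–05:30, 07:00–07:30, 08:30–09:00.
Dilnoza ∩ Vera ∩ Ximena: 07:15–07:30.
Windows ≥ 60 min: (none).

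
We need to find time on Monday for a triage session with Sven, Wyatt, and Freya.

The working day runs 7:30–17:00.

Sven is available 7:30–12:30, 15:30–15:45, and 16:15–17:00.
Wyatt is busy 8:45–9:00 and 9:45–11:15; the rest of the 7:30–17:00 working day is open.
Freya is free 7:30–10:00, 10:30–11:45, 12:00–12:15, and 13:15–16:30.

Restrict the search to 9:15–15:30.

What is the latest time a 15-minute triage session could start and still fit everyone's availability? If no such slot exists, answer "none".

Wyatt free within 07:30–17:00: 07:30–08:45, 09:00–09:45, 11:15–17:00.
Sven ∩ Wyatt: 07:30–08:45, 09:00–09:45, 11:15–12:30, 15:30–15:45, 16:15–17:00.
Sven ∩ Wyatt ∩ Freya: 07:30–08:45, 09:00–09:45, 11:15–11:45, 12:00–12:15, 15:30–15:45, 16:15–16:30.
Restricted to 09:15–15:30: 09:15–09:45, 11:15–11:45, 12:00–12:15.
Windows ≥ 15 min: 09:15–09:45, 11:15–11:45, 12:00–12:15.
Latest start in the last window 12:00–12:15 is 12:15 − 15 min = 12:00.

12:00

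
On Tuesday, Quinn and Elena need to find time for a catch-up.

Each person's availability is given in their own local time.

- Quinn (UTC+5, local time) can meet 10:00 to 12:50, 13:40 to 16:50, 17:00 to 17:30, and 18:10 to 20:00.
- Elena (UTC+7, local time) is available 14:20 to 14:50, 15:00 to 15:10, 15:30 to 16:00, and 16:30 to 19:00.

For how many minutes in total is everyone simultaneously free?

190 minutes

Quinn → UTC: 05:00–07:50, 08:40–11:50, 12:00–12:30, 13:10–15:00.
Elena → UTC: 07:20–07:50, 08:00–08:10, 08:30–09:00, 09:30–12:00.
Quinn ∩ Elena: 07:20–07:50, 08:40–09:00, 09:30–11:50.
Total common minutes: 30 + 20 + 140 = 190.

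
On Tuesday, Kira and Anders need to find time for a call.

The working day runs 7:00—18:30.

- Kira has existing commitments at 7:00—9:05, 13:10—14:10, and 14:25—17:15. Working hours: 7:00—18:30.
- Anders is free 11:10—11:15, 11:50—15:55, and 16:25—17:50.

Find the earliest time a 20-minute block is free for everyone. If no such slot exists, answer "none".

Kira free within 07:00–18:30: 09:05–13:10, 14:10–14:25, 17:15–18:30.
Kira ∩ Anders: 11:10–11:15, 11:50–13:10, 14:10–14:25, 17:15–17:50.
Windows ≥ 20 min: 11:50–13:10, 17:15–17:50.
Earliest such window starts at 11:50.

11:50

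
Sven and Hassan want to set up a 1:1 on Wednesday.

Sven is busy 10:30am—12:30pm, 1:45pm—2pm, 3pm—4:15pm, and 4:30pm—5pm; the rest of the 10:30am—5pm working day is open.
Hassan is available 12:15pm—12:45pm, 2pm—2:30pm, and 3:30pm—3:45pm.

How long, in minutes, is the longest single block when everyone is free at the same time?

Sven free within 10:30–17:00: 12:30–13:45, 14:00–15:00, 16:15–16:30.
Sven ∩ Hassan: 12:30–12:45, 14:00–14:30.
Common window lengths: 15, 30 min; longest is 30.

30 minutes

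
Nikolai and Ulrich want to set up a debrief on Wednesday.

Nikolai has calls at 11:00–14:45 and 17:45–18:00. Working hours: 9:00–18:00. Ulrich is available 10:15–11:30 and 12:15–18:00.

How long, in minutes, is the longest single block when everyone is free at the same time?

180 minutes

Nikolai free within 09:00–18:00: 09:00–11:00, 14:45–17:45.
Nikolai ∩ Ulrich: 10:15–11:00, 14:45–17:45.
Common window lengths: 45, 180 min; longest is 180.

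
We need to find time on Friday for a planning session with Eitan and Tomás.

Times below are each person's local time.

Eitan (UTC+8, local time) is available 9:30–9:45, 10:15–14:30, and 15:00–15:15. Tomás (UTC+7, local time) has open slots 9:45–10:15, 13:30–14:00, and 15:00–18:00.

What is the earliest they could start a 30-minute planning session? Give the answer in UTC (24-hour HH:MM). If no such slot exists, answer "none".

02:45

Eitan → UTC: 01:30–01:45, 02:15–06:30, 07:00–07:15.
Tomás → UTC: 02:45–03:15, 06:30–07:00, 08:00–11:00.
Eitan ∩ Tomás: 02:45–03:15.
Windows ≥ 30 min: 02:45–03:15.
Earliest such window starts at 02:45.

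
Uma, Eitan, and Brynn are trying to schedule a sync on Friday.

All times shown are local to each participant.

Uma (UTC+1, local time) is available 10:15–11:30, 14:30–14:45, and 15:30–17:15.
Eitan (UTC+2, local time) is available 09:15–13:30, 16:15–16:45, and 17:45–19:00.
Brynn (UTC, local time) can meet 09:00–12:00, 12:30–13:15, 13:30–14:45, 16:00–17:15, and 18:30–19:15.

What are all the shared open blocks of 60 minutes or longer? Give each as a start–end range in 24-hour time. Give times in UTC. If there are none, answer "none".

Uma → UTC: 09:15–10:30, 13:30–13:45, 14:30–16:15.
Eitan → UTC: 07:15–11:30, 14:15–14:45, 15:45–17:00.
Brynn → UTC: 09:00–12:00, 12:30–13:15, 13:30–14:45, 16:00–17:15, 18:30–19:15.
Uma ∩ Eitan: 09:15–10:30, 14:30–14:45, 15:45–16:15.
Uma ∩ Eitan ∩ Brynn: 09:15–10:30, 14:30–14:45, 16:00–16:15.
Windows ≥ 60 min: 09:15–10:30.

09:15–10:30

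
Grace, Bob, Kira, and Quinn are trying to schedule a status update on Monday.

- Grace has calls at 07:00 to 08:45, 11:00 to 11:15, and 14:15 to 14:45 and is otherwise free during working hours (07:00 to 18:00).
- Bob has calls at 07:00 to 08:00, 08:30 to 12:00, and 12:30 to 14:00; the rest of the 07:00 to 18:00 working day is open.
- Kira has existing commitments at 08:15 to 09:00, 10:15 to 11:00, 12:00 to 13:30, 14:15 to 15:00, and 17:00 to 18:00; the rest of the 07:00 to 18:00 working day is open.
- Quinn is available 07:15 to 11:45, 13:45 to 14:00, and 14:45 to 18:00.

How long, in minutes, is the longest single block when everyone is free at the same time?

Grace free within 07:00–18:00: 08:45–11:00, 11:15–14:15, 14:45–18:00.
Bob free within 07:00–18:00: 08:00–08:30, 12:00–12:30, 14:00–18:00.
Kira free within 07:00–18:00: 07:00–08:15, 09:00–10:15, 11:00–12:00, 13:30–14:15, 15:00–17:00.
Grace ∩ Bob: 12:00–12:30, 14:00–14:15, 14:45–18:00.
Grace ∩ Bob ∩ Kira: 14:00–14:15, 15:00–17:00.
Grace ∩ Bob ∩ Kira ∩ Quinn: 15:00–17:00.
Single common window of 120 minutes.

120 minutes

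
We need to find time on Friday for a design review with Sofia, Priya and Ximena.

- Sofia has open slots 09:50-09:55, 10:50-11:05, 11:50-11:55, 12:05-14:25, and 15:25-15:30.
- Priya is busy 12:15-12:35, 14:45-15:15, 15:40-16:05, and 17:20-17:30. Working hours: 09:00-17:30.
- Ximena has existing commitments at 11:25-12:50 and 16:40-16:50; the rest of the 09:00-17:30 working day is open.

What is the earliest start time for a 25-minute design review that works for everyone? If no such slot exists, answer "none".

12:50

Priya free within 09:00–17:30: 09:00–12:15, 12:35–14:45, 15:15–15:40, 16:05–17:20.
Ximena free within 09:00–17:30: 09:00–11:25, 12:50–16:40, 16:50–17:30.
Sofia ∩ Priya: 09:50–09:55, 10:50–11:05, 11:50–11:55, 12:05–12:15, 12:35–14:25, 15:25–15:30.
Sofia ∩ Priya ∩ Ximena: 09:50–09:55, 10:50–11:05, 12:50–14:25, 15:25–15:30.
Windows ≥ 25 min: 12:50–14:25.
Earliest such window starts at 12:50.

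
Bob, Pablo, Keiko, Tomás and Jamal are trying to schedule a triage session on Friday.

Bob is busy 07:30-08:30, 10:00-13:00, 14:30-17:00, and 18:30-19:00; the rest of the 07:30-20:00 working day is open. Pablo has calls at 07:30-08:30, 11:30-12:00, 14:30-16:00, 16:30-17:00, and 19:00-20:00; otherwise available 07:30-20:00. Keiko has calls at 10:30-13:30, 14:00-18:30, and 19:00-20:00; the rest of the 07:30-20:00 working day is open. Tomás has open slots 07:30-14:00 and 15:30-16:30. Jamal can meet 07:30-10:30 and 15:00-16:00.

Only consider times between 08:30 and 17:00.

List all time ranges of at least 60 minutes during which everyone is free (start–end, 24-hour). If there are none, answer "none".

Bob free within 07:30–20:00: 08:30–10:00, 13:00–14:30, 17:00–18:30, 19:00–20:00.
Pablo free within 07:30–20:00: 08:30–11:30, 12:00–14:30, 16:00–16:30, 17:00–19:00.
Keiko free within 07:30–20:00: 07:30–10:30, 13:30–14:00, 18:30–19:00.
Bob ∩ Pablo: 08:30–10:00, 13:00–14:30, 17:00–18:30.
Bob ∩ Pablo ∩ Keiko: 08:30–10:00, 13:30–14:00.
Bob ∩ Pablo ∩ Keiko ∩ Tomás: 08:30–10:00, 13:30–14:00.
Bob ∩ Pablo ∩ Keiko ∩ Tomás ∩ Jamal: 08:30–10:00.
Restricted to 08:30–17:00: 08:30–10:00.
Windows ≥ 60 min: 08:30–10:00.

08:30–10:00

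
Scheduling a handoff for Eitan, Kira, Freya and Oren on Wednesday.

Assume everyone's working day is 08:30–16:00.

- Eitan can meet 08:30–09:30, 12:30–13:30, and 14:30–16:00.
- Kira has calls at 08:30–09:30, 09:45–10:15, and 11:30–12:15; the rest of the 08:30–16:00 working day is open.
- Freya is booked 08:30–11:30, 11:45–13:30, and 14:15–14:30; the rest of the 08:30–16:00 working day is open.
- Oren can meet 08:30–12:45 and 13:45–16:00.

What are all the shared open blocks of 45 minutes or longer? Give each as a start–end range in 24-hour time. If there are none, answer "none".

Kira free within 08:30–16:00: 09:30–09:45, 10:15–11:30, 12:15–16:00.
Freya free within 08:30–16:00: 11:30–11:45, 13:30–14:15, 14:30–16:00.
Eitan ∩ Kira: 12:30–13:30, 14:30–16:00.
Eitan ∩ Kira ∩ Freya: 14:30–16:00.
Eitan ∩ Kira ∩ Freya ∩ Oren: 14:30–16:00.
Windows ≥ 45 min: 14:30–16:00.

14:30–16:00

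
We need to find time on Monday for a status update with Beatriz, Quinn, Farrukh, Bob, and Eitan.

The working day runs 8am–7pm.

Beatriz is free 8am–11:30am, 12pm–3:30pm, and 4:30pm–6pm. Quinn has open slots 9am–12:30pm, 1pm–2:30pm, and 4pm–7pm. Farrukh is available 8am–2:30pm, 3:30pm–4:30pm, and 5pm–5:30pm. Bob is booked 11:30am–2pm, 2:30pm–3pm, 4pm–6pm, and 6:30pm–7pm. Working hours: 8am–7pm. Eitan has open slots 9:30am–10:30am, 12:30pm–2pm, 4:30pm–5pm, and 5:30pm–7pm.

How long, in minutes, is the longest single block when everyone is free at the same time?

60 minutes

Bob free within 08:00–19:00: 08:00–11:30, 14:00–14:30, 15:00–16:00, 18:00–18:30.
Beatriz ∩ Quinn: 09:00–11:30, 12:00–12:30, 13:00–14:30, 16:30–18:00.
Beatriz ∩ Quinn ∩ Farrukh: 09:00–11:30, 12:00–12:30, 13:00–14:30, 17:00–17:30.
Beatriz ∩ Quinn ∩ Farrukh ∩ Bob: 09:00–11:30, 14:00–14:30.
Beatriz ∩ Quinn ∩ Farrukh ∩ Bob ∩ Eitan: 09:30–10:30.
Single common window of 60 minutes.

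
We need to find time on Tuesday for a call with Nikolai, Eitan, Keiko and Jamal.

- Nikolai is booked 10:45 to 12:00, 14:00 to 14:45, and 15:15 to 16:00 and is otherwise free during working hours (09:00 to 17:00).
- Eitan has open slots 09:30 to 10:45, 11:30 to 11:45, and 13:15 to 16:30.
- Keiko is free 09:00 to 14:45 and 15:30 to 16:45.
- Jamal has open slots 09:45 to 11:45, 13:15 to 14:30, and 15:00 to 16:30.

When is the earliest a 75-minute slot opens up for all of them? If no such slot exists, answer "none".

none

Nikolai free within 09:00–17:00: 09:00–10:45, 12:00–14:00, 14:45–15:15, 16:00–17:00.
Nikolai ∩ Eitan: 09:30–10:45, 13:15–14:00, 14:45–15:15, 16:00–16:30.
Nikolai ∩ Eitan ∩ Keiko: 09:30–10:45, 13:15–14:00, 16:00–16:30.
Nikolai ∩ Eitan ∩ Keiko ∩ Jamal: 09:45–10:45, 13:15–14:00, 16:00–16:30.
Windows ≥ 75 min: (none).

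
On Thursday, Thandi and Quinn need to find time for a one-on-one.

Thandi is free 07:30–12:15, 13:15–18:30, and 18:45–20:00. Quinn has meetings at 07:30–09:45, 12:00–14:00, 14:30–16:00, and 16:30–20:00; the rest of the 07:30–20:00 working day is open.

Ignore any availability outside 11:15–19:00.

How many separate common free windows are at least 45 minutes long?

Quinn free within 07:30–20:00: 09:45–12:00, 14:00–14:30, 16:00–16:30.
Thandi ∩ Quinn: 09:45–12:00, 14:00–14:30, 16:00–16:30.
Restricted to 11:15–19:00: 11:15–12:00, 14:00–14:30, 16:00–16:30.
Windows ≥ 45 min: 11:15–12:00.
That's 1 window.

1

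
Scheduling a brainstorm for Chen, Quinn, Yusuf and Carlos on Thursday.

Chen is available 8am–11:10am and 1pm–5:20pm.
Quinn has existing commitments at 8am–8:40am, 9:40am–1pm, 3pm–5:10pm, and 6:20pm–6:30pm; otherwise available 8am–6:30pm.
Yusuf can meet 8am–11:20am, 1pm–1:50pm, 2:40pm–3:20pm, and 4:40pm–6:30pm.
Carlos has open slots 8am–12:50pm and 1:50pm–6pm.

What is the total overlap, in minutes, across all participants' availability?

Quinn free within 08:00–18:30: 08:40–09:40, 13:00–15:00, 17:10–18:20.
Chen ∩ Quinn: 08:40–09:40, 13:00–15:00, 17:10–17:20.
Chen ∩ Quinn ∩ Yusuf: 08:40–09:40, 13:00–13:50, 14:40–15:00, 17:10–17:20.
Chen ∩ Quinn ∩ Yusuf ∩ Carlos: 08:40–09:40, 14:40–15:00, 17:10–17:20.
Total common minutes: 60 + 20 + 10 = 90.

90 minutes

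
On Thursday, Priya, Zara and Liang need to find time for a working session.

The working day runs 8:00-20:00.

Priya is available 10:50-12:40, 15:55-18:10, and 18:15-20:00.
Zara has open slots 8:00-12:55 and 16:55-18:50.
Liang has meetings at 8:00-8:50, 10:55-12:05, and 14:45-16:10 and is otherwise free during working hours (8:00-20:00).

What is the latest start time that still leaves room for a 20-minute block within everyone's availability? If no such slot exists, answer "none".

18:30

Liang free within 08:00–20:00: 08:50–10:55, 12:05–14:45, 16:10–20:00.
Priya ∩ Zara: 10:50–12:40, 16:55–18:10, 18:15–18:50.
Priya ∩ Zara ∩ Liang: 10:50–10:55, 12:05–12:40, 16:55–18:10, 18:15–18:50.
Windows ≥ 20 min: 12:05–12:40, 16:55–18:10, 18:15–18:50.
Latest start in the last window 18:15–18:50 is 18:50 − 20 min = 18:30.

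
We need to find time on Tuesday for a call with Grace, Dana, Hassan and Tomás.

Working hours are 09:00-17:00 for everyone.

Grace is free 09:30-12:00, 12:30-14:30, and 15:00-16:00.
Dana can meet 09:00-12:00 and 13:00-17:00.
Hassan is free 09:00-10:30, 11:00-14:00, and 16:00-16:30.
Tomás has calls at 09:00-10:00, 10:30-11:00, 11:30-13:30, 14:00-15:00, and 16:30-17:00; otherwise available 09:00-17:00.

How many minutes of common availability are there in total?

90 minutes

Tomás free within 09:00–17:00: 10:00–10:30, 11:00–11:30, 13:30–14:00, 15:00–16:30.
Grace ∩ Dana: 09:30–12:00, 13:00–14:30, 15:00–16:00.
Grace ∩ Dana ∩ Hassan: 09:30–10:30, 11:00–12:00, 13:00–14:00.
Grace ∩ Dana ∩ Hassan ∩ Tomás: 10:00–10:30, 11:00–11:30, 13:30–14:00.
Total common minutes: 30 + 30 + 30 = 90.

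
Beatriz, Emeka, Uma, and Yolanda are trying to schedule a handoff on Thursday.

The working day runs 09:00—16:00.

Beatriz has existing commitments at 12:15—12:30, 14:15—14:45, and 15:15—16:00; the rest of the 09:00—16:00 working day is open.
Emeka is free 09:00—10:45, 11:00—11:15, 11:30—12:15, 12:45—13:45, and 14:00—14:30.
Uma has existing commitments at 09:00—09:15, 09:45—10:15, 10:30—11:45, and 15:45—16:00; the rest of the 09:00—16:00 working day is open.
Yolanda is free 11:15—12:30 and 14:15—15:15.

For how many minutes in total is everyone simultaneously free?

Beatriz free within 09:00–16:00: 09:00–12:15, 12:30–14:15, 14:45–15:15.
Uma free within 09:00–16:00: 09:15–09:45, 10:15–10:30, 11:45–15:45.
Beatriz ∩ Emeka: 09:00–10:45, 11:00–11:15, 11:30–12:15, 12:45–13:45, 14:00–14:15.
Beatriz ∩ Emeka ∩ Uma: 09:15–09:45, 10:15–10:30, 11:45–12:15, 12:45–13:45, 14:00–14:15.
Beatriz ∩ Emeka ∩ Uma ∩ Yolanda: 11:45–12:15.
Total common minutes: 30.

30 minutes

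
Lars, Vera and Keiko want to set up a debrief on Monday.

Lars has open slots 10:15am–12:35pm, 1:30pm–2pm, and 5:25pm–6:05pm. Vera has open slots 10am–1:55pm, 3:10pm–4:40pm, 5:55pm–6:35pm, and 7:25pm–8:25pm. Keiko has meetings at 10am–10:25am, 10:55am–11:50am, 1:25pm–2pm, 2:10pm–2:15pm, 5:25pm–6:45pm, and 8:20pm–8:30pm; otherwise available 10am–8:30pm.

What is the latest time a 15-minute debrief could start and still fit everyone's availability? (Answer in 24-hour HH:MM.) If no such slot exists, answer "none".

12:20

Keiko free within 10:00–20:30: 10:25–10:55, 11:50–13:25, 14:00–14:10, 14:15–17:25, 18:45–20:20.
Lars ∩ Vera: 10:15–12:35, 13:30–13:55, 17:55–18:05.
Lars ∩ Vera ∩ Keiko: 10:25–10:55, 11:50–12:35.
Windows ≥ 15 min: 10:25–10:55, 11:50–12:35.
Latest start in the last window 11:50–12:35 is 12:35 − 15 min = 12:20.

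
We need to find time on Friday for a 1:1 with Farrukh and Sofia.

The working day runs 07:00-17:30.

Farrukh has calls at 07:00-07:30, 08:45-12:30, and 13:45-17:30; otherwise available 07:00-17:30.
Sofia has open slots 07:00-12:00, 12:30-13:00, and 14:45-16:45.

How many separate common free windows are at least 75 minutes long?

Farrukh free within 07:00–17:30: 07:30–08:45, 12:30–13:45.
Farrukh ∩ Sofia: 07:30–08:45, 12:30–13:00.
Windows ≥ 75 min: 07:30–08:45.
That's 1 window.

1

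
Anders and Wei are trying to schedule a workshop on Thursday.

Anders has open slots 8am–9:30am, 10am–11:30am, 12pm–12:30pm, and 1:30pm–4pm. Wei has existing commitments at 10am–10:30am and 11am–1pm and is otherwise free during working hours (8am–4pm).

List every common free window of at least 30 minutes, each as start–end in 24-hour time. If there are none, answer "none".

08:00–09:30, 10:30–11:00, 13:30–16:00

Wei free within 08:00–16:00: 08:00–10:00, 10:30–11:00, 13:00–16:00.
Anders ∩ Wei: 08:00–09:30, 10:30–11:00, 13:30–16:00.
Windows ≥ 30 min: 08:00–09:30, 10:30–11:00, 13:30–16:00.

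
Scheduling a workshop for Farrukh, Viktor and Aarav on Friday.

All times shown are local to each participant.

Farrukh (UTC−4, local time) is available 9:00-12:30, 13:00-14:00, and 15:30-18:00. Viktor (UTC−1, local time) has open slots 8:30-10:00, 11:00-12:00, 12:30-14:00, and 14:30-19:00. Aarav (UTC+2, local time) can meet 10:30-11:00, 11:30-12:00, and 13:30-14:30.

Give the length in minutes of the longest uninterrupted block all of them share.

Farrukh → UTC: 13:00–16:30, 17:00–18:00, 19:30–22:00.
Viktor → UTC: 09:30–11:00, 12:00–13:00, 13:30–15:00, 15:30–20:00.
Aarav → UTC: 08:30–09:00, 09:30–10:00, 11:30–12:30.
Farrukh ∩ Viktor: 13:30–15:00, 15:30–16:30, 17:00–18:00, 19:30–20:00.
Farrukh ∩ Viktor ∩ Aarav: (none).
No common window.

0 minutes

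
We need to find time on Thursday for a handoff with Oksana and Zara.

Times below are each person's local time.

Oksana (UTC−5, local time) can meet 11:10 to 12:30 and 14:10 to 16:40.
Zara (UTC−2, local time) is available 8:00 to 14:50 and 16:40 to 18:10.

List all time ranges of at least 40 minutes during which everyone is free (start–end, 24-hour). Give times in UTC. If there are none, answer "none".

16:10–16:50, 19:10–20:10

Oksana → UTC: 16:10–17:30, 19:10–21:40.
Zara → UTC: 10:00–16:50, 18:40–20:10.
Oksana ∩ Zara: 16:10–16:50, 19:10–20:10.
Windows ≥ 40 min: 16:10–16:50, 19:10–20:10.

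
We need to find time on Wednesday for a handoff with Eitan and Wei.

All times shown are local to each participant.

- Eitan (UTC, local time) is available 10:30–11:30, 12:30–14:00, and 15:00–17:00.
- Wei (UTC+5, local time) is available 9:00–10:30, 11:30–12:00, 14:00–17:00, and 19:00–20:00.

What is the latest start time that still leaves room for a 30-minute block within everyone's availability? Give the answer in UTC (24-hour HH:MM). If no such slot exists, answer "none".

Eitan → UTC: 10:30–11:30, 12:30–14:00, 15:00–17:00.
Wei → UTC: 04:00–05:30, 06:30–07:00, 09:00–12:00, 14:00–15:00.
Eitan ∩ Wei: 10:30–11:30.
Windows ≥ 30 min: 10:30–11:30.
Latest start in the last window 10:30–11:30 is 11:30 − 30 min = 11:00.

11:00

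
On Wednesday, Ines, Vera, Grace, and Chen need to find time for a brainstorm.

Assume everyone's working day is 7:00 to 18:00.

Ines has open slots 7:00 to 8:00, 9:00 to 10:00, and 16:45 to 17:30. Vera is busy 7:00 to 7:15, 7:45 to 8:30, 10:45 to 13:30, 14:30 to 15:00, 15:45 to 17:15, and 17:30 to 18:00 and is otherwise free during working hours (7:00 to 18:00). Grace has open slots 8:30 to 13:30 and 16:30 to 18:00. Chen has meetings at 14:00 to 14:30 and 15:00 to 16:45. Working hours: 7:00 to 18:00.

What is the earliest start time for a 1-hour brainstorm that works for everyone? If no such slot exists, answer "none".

Vera free within 07:00–18:00: 07:15–07:45, 08:30–10:45, 13:30–14:30, 15:00–15:45, 17:15–17:30.
Chen free within 07:00–18:00: 07:00–14:00, 14:30–15:00, 16:45–18:00.
Ines ∩ Vera: 07:15–07:45, 09:00–10:00, 17:15–17:30.
Ines ∩ Vera ∩ Grace: 09:00–10:00, 17:15–17:30.
Ines ∩ Vera ∩ Grace ∩ Chen: 09:00–10:00, 17:15–17:30.
Windows ≥ 60 min: 09:00–10:00.
Earliest such window starts at 09:00.

09:00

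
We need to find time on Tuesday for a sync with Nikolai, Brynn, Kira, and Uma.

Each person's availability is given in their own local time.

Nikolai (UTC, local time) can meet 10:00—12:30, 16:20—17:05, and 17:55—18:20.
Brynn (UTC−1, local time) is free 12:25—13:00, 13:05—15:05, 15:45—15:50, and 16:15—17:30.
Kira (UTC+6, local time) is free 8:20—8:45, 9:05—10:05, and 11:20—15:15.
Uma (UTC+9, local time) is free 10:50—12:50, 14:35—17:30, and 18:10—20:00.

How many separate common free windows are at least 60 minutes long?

0

Nikolai → UTC: 10:00–12:30, 16:20–17:05, 17:55–18:20.
Brynn → UTC: 13:25–14:00, 14:05–16:05, 16:45–16:50, 17:15–18:30.
Kira → UTC: 02:20–02:45, 03:05–04:05, 05:20–09:15.
Uma → UTC: 01:50–03:50, 05:35–08:30, 09:10–11:00.
Nikolai ∩ Brynn: 16:45–16:50, 17:55–18:20.
Nikolai ∩ Brynn ∩ Kira: (none).
Nikolai ∩ Brynn ∩ Kira ∩ Uma: (none).
Windows ≥ 60 min: (none).
That's 0 windows.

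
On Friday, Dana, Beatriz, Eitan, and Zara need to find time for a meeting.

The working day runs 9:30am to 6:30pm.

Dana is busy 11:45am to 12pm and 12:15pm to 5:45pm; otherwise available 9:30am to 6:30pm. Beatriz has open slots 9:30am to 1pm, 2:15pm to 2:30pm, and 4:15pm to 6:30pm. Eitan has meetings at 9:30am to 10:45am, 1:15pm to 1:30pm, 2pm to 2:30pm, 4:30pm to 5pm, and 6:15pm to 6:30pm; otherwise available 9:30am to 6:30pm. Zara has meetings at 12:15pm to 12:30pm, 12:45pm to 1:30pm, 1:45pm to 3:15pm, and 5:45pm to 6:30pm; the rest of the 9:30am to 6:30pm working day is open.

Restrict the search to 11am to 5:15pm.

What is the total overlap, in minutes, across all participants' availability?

Dana free within 09:30–18:30: 09:30–11:45, 12:00–12:15, 17:45–18:30.
Eitan free within 09:30–18:30: 10:45–13:15, 13:30–14:00, 14:30–16:30, 17:00–18:15.
Zara free within 09:30–18:30: 09:30–12:15, 12:30–12:45, 13:30–13:45, 15:15–17:45.
Dana ∩ Beatriz: 09:30–11:45, 12:00–12:15, 17:45–18:30.
Dana ∩ Beatriz ∩ Eitan: 10:45–11:45, 12:00–12:15, 17:45–18:15.
Dana ∩ Beatriz ∩ Eitan ∩ Zara: 10:45–11:45, 12:00–12:15.
Restricted to 11:00–17:15: 11:00–11:45, 12:00–12:15.
Total common minutes: 45 + 15 = 60.

60 minutes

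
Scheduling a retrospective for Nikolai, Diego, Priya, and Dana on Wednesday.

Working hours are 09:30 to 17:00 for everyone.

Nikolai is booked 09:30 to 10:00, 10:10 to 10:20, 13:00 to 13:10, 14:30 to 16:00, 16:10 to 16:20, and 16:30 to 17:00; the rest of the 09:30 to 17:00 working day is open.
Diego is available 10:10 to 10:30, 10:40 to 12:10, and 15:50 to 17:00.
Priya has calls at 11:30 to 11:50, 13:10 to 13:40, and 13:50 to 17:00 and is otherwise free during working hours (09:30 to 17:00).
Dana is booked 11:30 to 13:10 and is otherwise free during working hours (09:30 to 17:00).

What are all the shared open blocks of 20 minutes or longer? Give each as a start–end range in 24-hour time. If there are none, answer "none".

10:40–11:30

Nikolai free within 09:30–17:00: 10:00–10:10, 10:20–13:00, 13:10–14:30, 16:00–16:10, 16:20–16:30.
Priya free within 09:30–17:00: 09:30–11:30, 11:50–13:10, 13:40–13:50.
Dana free within 09:30–17:00: 09:30–11:30, 13:10–17:00.
Nikolai ∩ Diego: 10:20–10:30, 10:40–12:10, 16:00–16:10, 16:20–16:30.
Nikolai ∩ Diego ∩ Priya: 10:20–10:30, 10:40–11:30, 11:50–12:10.
Nikolai ∩ Diego ∩ Priya ∩ Dana: 10:20–10:30, 10:40–11:30.
Windows ≥ 20 min: 10:40–11:30.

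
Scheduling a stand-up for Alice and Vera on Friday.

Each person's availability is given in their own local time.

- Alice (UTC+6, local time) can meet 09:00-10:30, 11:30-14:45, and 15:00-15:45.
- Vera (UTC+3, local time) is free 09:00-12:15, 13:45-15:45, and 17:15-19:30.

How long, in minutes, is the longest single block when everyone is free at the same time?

Alice → UTC: 03:00–04:30, 05:30–08:45, 09:00–09:45.
Vera → UTC: 06:00–09:15, 10:45–12:45, 14:15–16:30.
Alice ∩ Vera: 06:00–08:45, 09:00–09:15.
Common window lengths: 165, 15 min; longest is 165.

165 minutes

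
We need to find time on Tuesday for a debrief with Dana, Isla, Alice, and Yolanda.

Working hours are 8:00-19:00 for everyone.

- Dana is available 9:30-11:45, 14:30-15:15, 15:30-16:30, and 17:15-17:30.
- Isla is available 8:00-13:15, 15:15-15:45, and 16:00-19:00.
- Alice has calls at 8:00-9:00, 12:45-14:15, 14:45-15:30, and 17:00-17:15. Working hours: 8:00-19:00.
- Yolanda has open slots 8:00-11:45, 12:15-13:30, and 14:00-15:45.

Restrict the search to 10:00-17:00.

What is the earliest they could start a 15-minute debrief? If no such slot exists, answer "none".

Alice free within 08:00–19:00: 09:00–12:45, 14:15–14:45, 15:30–17:00, 17:15–19:00.
Dana ∩ Isla: 09:30–11:45, 15:30–15:45, 16:00–16:30, 17:15–17:30.
Dana ∩ Isla ∩ Alice: 09:30–11:45, 15:30–15:45, 16:00–16:30, 17:15–17:30.
Dana ∩ Isla ∩ Alice ∩ Yolanda: 09:30–11:45, 15:30–15:45.
Restricted to 10:00–17:00: 10:00–11:45, 15:30–15:45.
Windows ≥ 15 min: 10:00–11:45, 15:30–15:45.
Earliest such window starts at 10:00.

10:00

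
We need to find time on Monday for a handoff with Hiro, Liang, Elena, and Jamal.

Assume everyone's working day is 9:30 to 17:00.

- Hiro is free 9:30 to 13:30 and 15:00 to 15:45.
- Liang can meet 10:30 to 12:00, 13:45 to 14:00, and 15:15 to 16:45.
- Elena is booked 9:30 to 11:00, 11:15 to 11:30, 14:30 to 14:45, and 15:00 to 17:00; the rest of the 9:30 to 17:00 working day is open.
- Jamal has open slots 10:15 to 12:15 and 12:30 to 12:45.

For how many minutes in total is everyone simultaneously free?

45 minutes

Elena free within 09:30–17:00: 11:00–11:15, 11:30–14:30, 14:45–15:00.
Hiro ∩ Liang: 10:30–12:00, 15:15–15:45.
Hiro ∩ Liang ∩ Elena: 11:00–11:15, 11:30–12:00.
Hiro ∩ Liang ∩ Elena ∩ Jamal: 11:00–11:15, 11:30–12:00.
Total common minutes: 15 + 30 = 45.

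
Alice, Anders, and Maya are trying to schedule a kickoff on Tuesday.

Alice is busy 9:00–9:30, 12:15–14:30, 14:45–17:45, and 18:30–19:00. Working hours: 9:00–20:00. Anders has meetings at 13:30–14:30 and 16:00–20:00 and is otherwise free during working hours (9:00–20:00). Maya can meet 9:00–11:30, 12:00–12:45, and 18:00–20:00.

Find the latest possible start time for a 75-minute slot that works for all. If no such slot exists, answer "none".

10:15

Alice free within 09:00–20:00: 09:30–12:15, 14:30–14:45, 17:45–18:30, 19:00–20:00.
Anders free within 09:00–20:00: 09:00–13:30, 14:30–16:00.
Alice ∩ Anders: 09:30–12:15, 14:30–14:45.
Alice ∩ Anders ∩ Maya: 09:30–11:30, 12:00–12:15.
Windows ≥ 75 min: 09:30–11:30.
Latest start in the last window 09:30–11:30 is 11:30 − 75 min = 10:15.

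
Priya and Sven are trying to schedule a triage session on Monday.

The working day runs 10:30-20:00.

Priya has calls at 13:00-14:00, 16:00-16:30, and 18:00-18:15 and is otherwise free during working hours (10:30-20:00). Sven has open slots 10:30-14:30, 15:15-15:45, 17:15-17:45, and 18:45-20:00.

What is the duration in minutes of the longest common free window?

Priya free within 10:30–20:00: 10:30–13:00, 14:00–16:00, 16:30–18:00, 18:15–20:00.
Priya ∩ Sven: 10:30–13:00, 14:00–14:30, 15:15–15:45, 17:15–17:45, 18:45–20:00.
Common window lengths: 150, 30, 30, 30, 75 min; longest is 150.

150 minutes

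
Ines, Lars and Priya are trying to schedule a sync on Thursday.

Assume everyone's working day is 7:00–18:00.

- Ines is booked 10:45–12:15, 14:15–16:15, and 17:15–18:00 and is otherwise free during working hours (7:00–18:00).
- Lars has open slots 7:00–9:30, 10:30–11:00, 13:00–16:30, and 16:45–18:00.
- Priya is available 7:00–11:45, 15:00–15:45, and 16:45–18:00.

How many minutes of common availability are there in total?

Ines free within 07:00–18:00: 07:00–10:45, 12:15–14:15, 16:15–17:15.
Ines ∩ Lars: 07:00–09:30, 10:30–10:45, 13:00–14:15, 16:15–16:30, 16:45–17:15.
Ines ∩ Lars ∩ Priya: 07:00–09:30, 10:30–10:45, 16:45–17:15.
Total common minutes: 150 + 15 + 30 = 195.

195 minutes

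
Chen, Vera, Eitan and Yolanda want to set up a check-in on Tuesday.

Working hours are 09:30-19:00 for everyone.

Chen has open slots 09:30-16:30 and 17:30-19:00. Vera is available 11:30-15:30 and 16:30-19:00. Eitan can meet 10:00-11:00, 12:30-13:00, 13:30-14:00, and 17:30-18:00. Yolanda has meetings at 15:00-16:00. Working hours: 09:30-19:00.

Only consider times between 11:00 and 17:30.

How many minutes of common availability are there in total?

60 minutes

Yolanda free within 09:30–19:00: 09:30–15:00, 16:00–19:00.
Chen ∩ Vera: 11:30–15:30, 17:30–19:00.
Chen ∩ Vera ∩ Eitan: 12:30–13:00, 13:30–14:00, 17:30–18:00.
Chen ∩ Vera ∩ Eitan ∩ Yolanda: 12:30–13:00, 13:30–14:00, 17:30–18:00.
Restricted to 11:00–17:30: 12:30–13:00, 13:30–14:00.
Total common minutes: 30 + 30 = 60.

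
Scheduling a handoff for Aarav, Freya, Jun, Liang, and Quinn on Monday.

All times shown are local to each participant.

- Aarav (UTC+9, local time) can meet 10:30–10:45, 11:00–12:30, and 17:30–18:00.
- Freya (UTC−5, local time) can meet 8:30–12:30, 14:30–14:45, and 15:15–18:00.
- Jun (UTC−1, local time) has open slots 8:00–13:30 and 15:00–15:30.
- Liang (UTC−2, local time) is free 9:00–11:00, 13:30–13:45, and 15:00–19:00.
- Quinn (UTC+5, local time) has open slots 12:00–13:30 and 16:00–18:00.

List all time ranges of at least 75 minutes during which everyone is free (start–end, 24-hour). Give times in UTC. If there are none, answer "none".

Aarav → UTC: 01:30–01:45, 02:00–03:30, 08:30–09:00.
Freya → UTC: 13:30–17:30, 19:30–19:45, 20:15–23:00.
Jun → UTC: 09:00–14:30, 16:00–16:30.
Liang → UTC: 11:00–13:00, 15:30–15:45, 17:00–21:00.
Quinn → UTC: 07:00–08:30, 11:00–13:00.
Aarav ∩ Freya: (none).
Aarav ∩ Freya ∩ Jun: (none).
Aarav ∩ Freya ∩ Jun ∩ Liang: (none).
Aarav ∩ Freya ∩ Jun ∩ Liang ∩ Quinn: (none).
Windows ≥ 75 min: (none).

none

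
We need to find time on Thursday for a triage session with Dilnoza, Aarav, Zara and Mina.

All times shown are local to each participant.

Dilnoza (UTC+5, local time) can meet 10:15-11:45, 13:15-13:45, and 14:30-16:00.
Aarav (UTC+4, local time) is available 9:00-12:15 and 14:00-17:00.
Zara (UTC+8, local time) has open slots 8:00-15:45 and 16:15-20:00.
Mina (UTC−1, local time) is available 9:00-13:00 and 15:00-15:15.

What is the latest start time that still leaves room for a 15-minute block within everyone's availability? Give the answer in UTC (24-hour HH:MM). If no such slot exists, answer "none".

Dilnoza → UTC: 05:15–06:45, 08:15–08:45, 09:30–11:00.
Aarav → UTC: 05:00–08:15, 10:00–13:00.
Zara → UTC: 00:00–07:45, 08:15–12:00.
Mina → UTC: 10:00–14:00, 16:00–16:15.
Dilnoza ∩ Aarav: 05:15–06:45, 10:00–11:00.
Dilnoza ∩ Aarav ∩ Zara: 05:15–06:45, 10:00–11:00.
Dilnoza ∩ Aarav ∩ Zara ∩ Mina: 10:00–11:00.
Windows ≥ 15 min: 10:00–11:00.
Latest start in the last window 10:00–11:00 is 11:00 − 15 min = 10:45.

10:45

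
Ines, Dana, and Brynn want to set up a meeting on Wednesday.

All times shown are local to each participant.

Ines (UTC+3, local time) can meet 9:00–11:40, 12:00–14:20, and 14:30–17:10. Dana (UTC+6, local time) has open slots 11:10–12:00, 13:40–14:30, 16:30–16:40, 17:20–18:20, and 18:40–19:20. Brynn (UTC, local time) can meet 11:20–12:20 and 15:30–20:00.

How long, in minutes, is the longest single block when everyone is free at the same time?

50 minutes

Ines → UTC: 06:00–08:40, 09:00–11:20, 11:30–14:10.
Dana → UTC: 05:10–06:00, 07:40–08:30, 10:30–10:40, 11:20–12:20, 12:40–13:20.
Brynn → UTC: 11:20–12:20, 15:30–20:00.
Ines ∩ Dana: 07:40–08:30, 10:30–10:40, 11:30–12:20, 12:40–13:20.
Ines ∩ Dana ∩ Brynn: 11:30–12:20.
Single common window of 50 minutes.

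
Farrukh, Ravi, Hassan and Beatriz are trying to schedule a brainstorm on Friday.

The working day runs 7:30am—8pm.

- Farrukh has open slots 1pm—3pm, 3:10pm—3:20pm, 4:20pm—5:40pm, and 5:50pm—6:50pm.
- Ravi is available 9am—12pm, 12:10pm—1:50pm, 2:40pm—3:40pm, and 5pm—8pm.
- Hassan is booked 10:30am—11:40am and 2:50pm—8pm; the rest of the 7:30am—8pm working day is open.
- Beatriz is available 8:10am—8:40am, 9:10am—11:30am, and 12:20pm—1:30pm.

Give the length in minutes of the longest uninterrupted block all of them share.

Hassan free within 07:30–20:00: 07:30–10:30, 11:40–14:50.
Farrukh ∩ Ravi: 13:00–13:50, 14:40–15:00, 15:10–15:20, 17:00–17:40, 17:50–18:50.
Farrukh ∩ Ravi ∩ Hassan: 13:00–13:50, 14:40–14:50.
Farrukh ∩ Ravi ∩ Hassan ∩ Beatriz: 13:00–13:30.
Single common window of 30 minutes.

30 minutes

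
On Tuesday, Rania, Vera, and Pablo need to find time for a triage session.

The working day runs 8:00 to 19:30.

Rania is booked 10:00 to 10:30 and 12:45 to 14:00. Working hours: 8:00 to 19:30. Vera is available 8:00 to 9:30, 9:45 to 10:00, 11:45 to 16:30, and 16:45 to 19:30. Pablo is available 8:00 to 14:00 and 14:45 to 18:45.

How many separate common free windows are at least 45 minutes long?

Rania free within 08:00–19:30: 08:00–10:00, 10:30–12:45, 14:00–19:30.
Rania ∩ Vera: 08:00–09:30, 09:45–10:00, 11:45–12:45, 14:00–16:30, 16:45–19:30.
Rania ∩ Vera ∩ Pablo: 08:00–09:30, 09:45–10:00, 11:45–12:45, 14:45–16:30, 16:45–18:45.
Windows ≥ 45 min: 08:00–09:30, 11:45–12:45, 14:45–16:30, 16:45–18:45.
That's 4 windows.

4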